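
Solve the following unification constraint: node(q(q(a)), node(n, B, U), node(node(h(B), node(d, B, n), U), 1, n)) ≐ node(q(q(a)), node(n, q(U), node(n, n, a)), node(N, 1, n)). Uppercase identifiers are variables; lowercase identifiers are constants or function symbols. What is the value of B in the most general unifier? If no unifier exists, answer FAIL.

q(node(n, n, a))

Decompose node/3: q(q(a)) ≐ q(q(a)),  node(n, B, U) ≐ node(n, q(U), node(n, n, a)),  node(node(h(B), node(d, B, n), U), 1, n) ≐ node(N, 1, n).
Delete trivial equation q(q(a)) ≐ q(q(a)).
Decompose node/3: n ≐ n,  B ≐ q(U),  U ≐ node(n, n, a).
Delete trivial equation n ≐ n.
Bind B := q(U); substituting into the one remaining equation that mentions B gives: node(node(h(q(U)), node(d, q(U), n), U), 1, n) ≐ node(N, 1, n).
Bind U := node(n, n, a); substituting into the remaining equation gives: node(node(h(q(node(n, n, a))), node(d, q(node(n, n, a)), n), node(n, n, a)), 1, n) ≐ node(N, 1, n). Substituting into the earlier binding gives B := q(node(n, n, a)).
Decompose node/3: node(h(q(node(n, n, a))), node(d, q(node(n, n, a)), n), node(n, n, a)) ≐ N,  1 ≐ 1,  n ≐ n.
Bind N := node(h(q(node(n, n, a))), node(d, q(node(n, n, a)), n), node(n, n, a)); no other remaining equation mentions N.
Delete trivial equation 1 ≐ 1.
Delete trivial equation n ≐ n.
MGU = { B := q(node(n, n, a)), U := node(n, n, a), N := node(h(q(node(n, n, a))), node(d, q(node(n, n, a)), n), node(n, n, a)) }, so B := q(node(n, n, a)).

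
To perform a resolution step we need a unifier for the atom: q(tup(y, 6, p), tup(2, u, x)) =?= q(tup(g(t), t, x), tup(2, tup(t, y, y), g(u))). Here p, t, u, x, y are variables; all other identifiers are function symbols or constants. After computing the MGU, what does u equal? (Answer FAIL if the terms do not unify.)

Decompose q/2: tup(y, 6, p) =?= tup(g(t), t, x),  tup(2, u, x) =?= tup(2, tup(t, y, y), g(u)).
Decompose tup/3: y =?= g(t),  6 =?= t,  p =?= x.
Bind y := g(t); substituting into the one remaining equation that mentions y gives: tup(2, u, x) =?= tup(2, tup(t, g(t), g(t)), g(u)).
Bind t := 6; substituting into the one remaining equation that mentions t gives: tup(2, u, x) =?= tup(2, tup(6, g(6), g(6)), g(u)). Substituting into the earlier binding gives y := g(6).
Bind p := x; no other remaining equation mentions p.
Decompose tup/3: 2 =?= 2,  u =?= tup(6, g(6), g(6)),  x =?= g(u).
Delete trivial equation 2 =?= 2.
Bind u := tup(6, g(6), g(6)); substituting into the remaining equation gives: x =?= g(tup(6, g(6), g(6))).
Bind x := g(tup(6, g(6), g(6))). Substituting into the earlier binding gives p := g(tup(6, g(6), g(6))).
MGU = { y := g(6), t := 6, p := g(tup(6, g(6), g(6))), u := tup(6, g(6), g(6)), x := g(tup(6, g(6), g(6))) }, so u := tup(6, g(6), g(6)).

tup(6, g(6), g(6))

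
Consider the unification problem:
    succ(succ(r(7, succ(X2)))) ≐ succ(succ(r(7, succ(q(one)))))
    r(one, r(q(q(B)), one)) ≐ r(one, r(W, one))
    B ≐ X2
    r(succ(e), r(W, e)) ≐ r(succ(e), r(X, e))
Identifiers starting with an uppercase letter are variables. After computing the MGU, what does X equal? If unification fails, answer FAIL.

Decompose succ/1: succ(r(7, succ(X2))) ≐ succ(r(7, succ(q(one)))).
Decompose succ/1: r(7, succ(X2)) ≐ r(7, succ(q(one))).
Decompose r/2: 7 ≐ 7,  succ(X2) ≐ succ(q(one)).
Delete trivial equation 7 ≐ 7.
Decompose succ/1: X2 ≐ q(one).
Bind X2 := q(one); substituting into the one remaining equation that mentions X2 gives: B ≐ q(one).
Decompose r/2: one ≐ one,  r(q(q(B)), one) ≐ r(W, one).
Delete trivial equation one ≐ one.
Decompose r/2: q(q(B)) ≐ W,  one ≐ one.
Bind W := q(q(B)); substituting into the one remaining equation that mentions W gives: r(succ(e), r(q(q(B)), e)) ≐ r(succ(e), r(X, e)).
Delete trivial equation one ≐ one.
Bind B := q(one); substituting into the remaining equation gives: r(succ(e), r(q(q(q(one))), e)) ≐ r(succ(e), r(X, e)). Substituting into the earlier binding gives W := q(q(q(one))).
Decompose r/2: succ(e) ≐ succ(e),  r(q(q(q(one))), e) ≐ r(X, e).
Delete trivial equation succ(e) ≐ succ(e).
Decompose r/2: q(q(q(one))) ≐ X,  e ≐ e.
Bind X := q(q(q(one))); no other remaining equation mentions X.
Delete trivial equation e ≐ e.
MGU = { X2 ↦ q(one), W ↦ q(q(q(one))), B ↦ q(one), X ↦ q(q(q(one))) }, so X ↦ q(q(q(one))).

q(q(q(one)))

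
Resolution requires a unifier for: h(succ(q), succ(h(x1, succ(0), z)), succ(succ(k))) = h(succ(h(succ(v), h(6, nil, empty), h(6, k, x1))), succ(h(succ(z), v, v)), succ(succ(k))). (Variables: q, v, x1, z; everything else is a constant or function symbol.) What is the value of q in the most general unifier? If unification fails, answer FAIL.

h(succ(succ(0)), h(6, nil, empty), h(6, k, succ(succ(0))))

Decompose h/3: succ(q) = succ(h(succ(v), h(6, nil, empty), h(6, k, x1))),  succ(h(x1, succ(0), z)) = succ(h(succ(z), v, v)),  succ(succ(k)) = succ(succ(k)).
Decompose succ/1: q = h(succ(v), h(6, nil, empty), h(6, k, x1)).
Bind q := h(succ(v), h(6, nil, empty), h(6, k, x1)); no other remaining equation mentions q.
Decompose succ/1: h(x1, succ(0), z) = h(succ(z), v, v).
Decompose h/3: x1 = succ(z),  succ(0) = v,  z = v.
Bind x1 := succ(z); no other remaining equation mentions x1. Substituting into the earlier binding gives q := h(succ(v), h(6, nil, empty), h(6, k, succ(z))).
Bind v := succ(0); substituting into the one remaining equation that mentions v gives: z = succ(0). Substituting into the earlier binding gives q := h(succ(succ(0)), h(6, nil, empty), h(6, k, succ(z))).
Bind z := succ(0); no other remaining equation mentions z. Substituting into the earlier bindings gives q := h(succ(succ(0)), h(6, nil, empty), h(6, k, succ(succ(0)))), x1 := succ(succ(0)).
Delete trivial equation succ(succ(k)) = succ(succ(k)).
MGU = { q -> h(succ(succ(0)), h(6, nil, empty), h(6, k, succ(succ(0)))), x1 -> succ(succ(0)), v -> succ(0), z -> succ(0) }, so q -> h(succ(succ(0)), h(6, nil, empty), h(6, k, succ(succ(0)))).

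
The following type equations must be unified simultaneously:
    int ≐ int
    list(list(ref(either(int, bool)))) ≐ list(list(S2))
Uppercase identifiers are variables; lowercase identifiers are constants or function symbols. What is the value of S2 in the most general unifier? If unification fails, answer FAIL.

ref(either(int, bool))

Delete trivial equation int ≐ int.
Decompose list/1: list(ref(either(int, bool))) ≐ list(S2).
Decompose list/1: ref(either(int, bool)) ≐ S2.
Bind S2 := ref(either(int, bool)).
MGU = { S2 := ref(either(int, bool)) }, so S2 := ref(either(int, bool)).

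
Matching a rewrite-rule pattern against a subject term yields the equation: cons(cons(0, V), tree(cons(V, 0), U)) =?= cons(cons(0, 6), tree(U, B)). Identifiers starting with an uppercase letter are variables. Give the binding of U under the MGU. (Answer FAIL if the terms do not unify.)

Decompose cons/2: cons(0, V) =?= cons(0, 6),  tree(cons(V, 0), U) =?= tree(U, B).
Decompose cons/2: 0 =?= 0,  V =?= 6.
Delete trivial equation 0 =?= 0.
Bind V := 6; substituting into the remaining equation gives: tree(cons(6, 0), U) =?= tree(U, B).
Decompose tree/2: cons(6, 0) =?= U,  U =?= B.
Bind U := cons(6, 0); substituting into the remaining equation gives: cons(6, 0) =?= B.
Bind B := cons(6, 0).
MGU = { V -> 6, U -> cons(6, 0), B -> cons(6, 0) }, so U -> cons(6, 0).

cons(6, 0)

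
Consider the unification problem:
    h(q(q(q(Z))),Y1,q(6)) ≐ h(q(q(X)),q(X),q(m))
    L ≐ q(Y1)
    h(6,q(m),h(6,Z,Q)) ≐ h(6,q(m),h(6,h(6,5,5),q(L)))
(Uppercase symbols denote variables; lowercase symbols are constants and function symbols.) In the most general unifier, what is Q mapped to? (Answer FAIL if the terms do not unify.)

FAIL

Decompose h/3: q(q(q(Z))) ≐ q(q(X)),  Y1 ≐ q(X),  q(6) ≐ q(m).
Decompose q/1: q(q(Z)) ≐ q(X).
Decompose q/1: q(Z) ≐ X.
Bind X := q(Z); substituting into the one remaining equation that mentions X gives: Y1 ≐ q(q(Z)).
Bind Y1 := q(q(Z)); substituting into the one remaining equation that mentions Y1 gives: L ≐ q(q(q(Z))).
Decompose q/1: 6 ≐ m.
Clash: constants 6 and m differ; no unifier exists.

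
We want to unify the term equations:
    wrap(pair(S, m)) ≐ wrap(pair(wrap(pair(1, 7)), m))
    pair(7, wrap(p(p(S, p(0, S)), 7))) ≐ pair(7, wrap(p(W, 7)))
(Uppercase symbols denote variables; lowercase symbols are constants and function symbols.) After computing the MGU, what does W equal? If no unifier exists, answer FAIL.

p(wrap(pair(1, 7)), p(0, wrap(pair(1, 7))))

Decompose wrap/1: pair(S, m) ≐ pair(wrap(pair(1, 7)), m).
Decompose pair/2: S ≐ wrap(pair(1, 7)),  m ≐ m.
Bind S := wrap(pair(1, 7)); substituting into the one remaining equation that mentions S gives: pair(7, wrap(p(p(wrap(pair(1, 7)), p(0, wrap(pair(1, 7)))), 7))) ≐ pair(7, wrap(p(W, 7))).
Delete trivial equation m ≐ m.
Decompose pair/2: 7 ≐ 7,  wrap(p(p(wrap(pair(1, 7)), p(0, wrap(pair(1, 7)))), 7)) ≐ wrap(p(W, 7)).
Delete trivial equation 7 ≐ 7.
Decompose wrap/1: p(p(wrap(pair(1, 7)), p(0, wrap(pair(1, 7)))), 7) ≐ p(W, 7).
Decompose p/2: p(wrap(pair(1, 7)), p(0, wrap(pair(1, 7)))) ≐ W,  7 ≐ 7.
Bind W := p(wrap(pair(1, 7)), p(0, wrap(pair(1, 7)))); no other remaining equation mentions W.
Delete trivial equation 7 ≐ 7.
MGU = { S ↦ wrap(pair(1, 7)), W ↦ p(wrap(pair(1, 7)), p(0, wrap(pair(1, 7)))) }, so W ↦ p(wrap(pair(1, 7)), p(0, wrap(pair(1, 7)))).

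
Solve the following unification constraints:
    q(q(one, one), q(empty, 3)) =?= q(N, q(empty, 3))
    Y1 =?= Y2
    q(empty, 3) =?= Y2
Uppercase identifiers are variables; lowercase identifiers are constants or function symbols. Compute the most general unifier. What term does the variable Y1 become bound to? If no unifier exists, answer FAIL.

q(empty, 3)

Decompose q/2: q(one, one) =?= N,  q(empty, 3) =?= q(empty, 3).
Bind N := q(one, one); no other remaining equation mentions N.
Delete trivial equation q(empty, 3) =?= q(empty, 3).
Bind Y1 := Y2; no other remaining equation mentions Y1.
Bind Y2 := q(empty, 3). Substituting into the earlier binding gives Y1 := q(empty, 3).
MGU = { N -> q(one, one), Y1 -> q(empty, 3), Y2 -> q(empty, 3) }, so Y1 -> q(empty, 3).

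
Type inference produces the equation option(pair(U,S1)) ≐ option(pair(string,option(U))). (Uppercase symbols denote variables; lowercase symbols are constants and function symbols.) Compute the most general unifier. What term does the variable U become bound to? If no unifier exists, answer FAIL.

Decompose option/1: pair(U,S1) ≐ pair(string,option(U)).
Decompose pair/2: U ≐ string,  S1 ≐ option(U).
Bind U := string; substituting into the remaining equation gives: S1 ≐ option(string).
Bind S1 := option(string).
MGU = { U ↦ string, S1 ↦ option(string) }, so U ↦ string.

string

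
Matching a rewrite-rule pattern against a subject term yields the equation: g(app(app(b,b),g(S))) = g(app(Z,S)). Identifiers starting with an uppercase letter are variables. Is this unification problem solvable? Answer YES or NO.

Decompose g/1: app(app(b,b),g(S)) = app(Z,S).
Decompose app/2: app(b,b) = Z,  g(S) = S.
Bind Z := app(b,b); no other remaining equation mentions Z.
Occurs check fails: S occurs in g(S); the equation S = g(S) has no finite solution.

NO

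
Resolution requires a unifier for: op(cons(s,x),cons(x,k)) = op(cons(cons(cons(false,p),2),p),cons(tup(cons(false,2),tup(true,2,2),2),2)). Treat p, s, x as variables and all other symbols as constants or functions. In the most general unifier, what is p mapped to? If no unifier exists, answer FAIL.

Decompose op/2: cons(s,x) = cons(cons(cons(false,p),2),p),  cons(x,k) = cons(tup(cons(false,2),tup(true,2,2),2),2).
Decompose cons/2: s = cons(cons(false,p),2),  x = p.
Bind s := cons(cons(false,p),2); no other remaining equation mentions s.
Bind x := p; substituting into the remaining equation gives: cons(p,k) = cons(tup(cons(false,2),tup(true,2,2),2),2).
Decompose cons/2: p = tup(cons(false,2),tup(true,2,2),2),  k = 2.
Bind p := tup(cons(false,2),tup(true,2,2),2); no other remaining equation mentions p. Substituting into the earlier bindings gives s := cons(cons(false,tup(cons(false,2),tup(true,2,2),2)),2), x := tup(cons(false,2),tup(true,2,2),2).
Clash: constants k and 2 differ; no unifier exists.

FAIL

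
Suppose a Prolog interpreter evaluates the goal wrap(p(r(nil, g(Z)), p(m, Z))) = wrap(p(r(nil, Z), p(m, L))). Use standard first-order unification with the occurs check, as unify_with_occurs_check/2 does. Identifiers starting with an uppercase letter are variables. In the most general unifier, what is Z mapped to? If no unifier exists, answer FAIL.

Decompose wrap/1: p(r(nil, g(Z)), p(m, Z)) = p(r(nil, Z), p(m, L)).
Decompose p/2: r(nil, g(Z)) = r(nil, Z),  p(m, Z) = p(m, L).
Decompose r/2: nil = nil,  g(Z) = Z.
Delete trivial equation nil = nil.
Occurs check fails: Z occurs in g(Z); the equation Z = g(Z) has no finite solution.

FAIL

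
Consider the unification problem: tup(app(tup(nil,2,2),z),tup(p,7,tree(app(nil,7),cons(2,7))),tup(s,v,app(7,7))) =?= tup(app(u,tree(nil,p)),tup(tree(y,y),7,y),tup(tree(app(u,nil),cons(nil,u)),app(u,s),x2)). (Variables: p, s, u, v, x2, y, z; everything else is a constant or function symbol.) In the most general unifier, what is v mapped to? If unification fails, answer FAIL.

app(tup(nil,2,2),tree(app(tup(nil,2,2),nil),cons(nil,tup(nil,2,2))))

Decompose tup/3: app(tup(nil,2,2),z) =?= app(u,tree(nil,p)),  tup(p,7,tree(app(nil,7),cons(2,7))) =?= tup(tree(y,y),7,y),  tup(s,v,app(7,7)) =?= tup(tree(app(u,nil),cons(nil,u)),app(u,s),x2).
Decompose app/2: tup(nil,2,2) =?= u,  z =?= tree(nil,p).
Bind u := tup(nil,2,2); substituting into the one remaining equation that mentions u gives: tup(s,v,app(7,7)) =?= tup(tree(app(tup(nil,2,2),nil),cons(nil,tup(nil,2,2))),app(tup(nil,2,2),s),x2).
Bind z := tree(nil,p); no other remaining equation mentions z.
Decompose tup/3: p =?= tree(y,y),  7 =?= 7,  tree(app(nil,7),cons(2,7)) =?= y.
Bind p := tree(y,y); no other remaining equation mentions p. Substituting into the earlier binding gives z := tree(nil,tree(y,y)).
Delete trivial equation 7 =?= 7.
Bind y := tree(app(nil,7),cons(2,7)); no other remaining equation mentions y. Substituting into the earlier bindings gives z := tree(nil,tree(tree(app(nil,7),cons(2,7)),tree(app(nil,7),cons(2,7)))), p := tree(tree(app(nil,7),cons(2,7)),tree(app(nil,7),cons(2,7))).
Decompose tup/3: s =?= tree(app(tup(nil,2,2),nil),cons(nil,tup(nil,2,2))),  v =?= app(tup(nil,2,2),s),  app(7,7) =?= x2.
Bind s := tree(app(tup(nil,2,2),nil),cons(nil,tup(nil,2,2))); substituting into the one remaining equation that mentions s gives: v =?= app(tup(nil,2,2),tree(app(tup(nil,2,2),nil),cons(nil,tup(nil,2,2)))).
Bind v := app(tup(nil,2,2),tree(app(tup(nil,2,2),nil),cons(nil,tup(nil,2,2)))); no other remaining equation mentions v.
Bind x2 := app(7,7).
MGU = { u ↦ tup(nil,2,2), z ↦ tree(nil,tree(tree(app(nil,7),cons(2,7)),tree(app(nil,7),cons(2,7)))), p ↦ tree(tree(app(nil,7),cons(2,7)),tree(app(nil,7),cons(2,7))), y ↦ tree(app(nil,7),cons(2,7)), s ↦ tree(app(tup(nil,2,2),nil),cons(nil,tup(nil,2,2))), v ↦ app(tup(nil,2,2),tree(app(tup(nil,2,2),nil),cons(nil,tup(nil,2,2)))), x2 ↦ app(7,7) }, so v ↦ app(tup(nil,2,2),tree(app(tup(nil,2,2),nil),cons(nil,tup(nil,2,2)))).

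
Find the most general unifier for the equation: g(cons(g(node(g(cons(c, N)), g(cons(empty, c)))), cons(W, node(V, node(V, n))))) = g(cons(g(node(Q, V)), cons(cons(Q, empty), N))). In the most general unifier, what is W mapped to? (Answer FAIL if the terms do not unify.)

Decompose g/1: cons(g(node(g(cons(c, N)), g(cons(empty, c)))), cons(W, node(V, node(V, n)))) = cons(g(node(Q, V)), cons(cons(Q, empty), N)).
Decompose cons/2: g(node(g(cons(c, N)), g(cons(empty, c)))) = g(node(Q, V)),  cons(W, node(V, node(V, n))) = cons(cons(Q, empty), N).
Decompose g/1: node(g(cons(c, N)), g(cons(empty, c))) = node(Q, V).
Decompose node/2: g(cons(c, N)) = Q,  g(cons(empty, c)) = V.
Bind Q := g(cons(c, N)); substituting into the one remaining equation that mentions Q gives: cons(W, node(V, node(V, n))) = cons(cons(g(cons(c, N)), empty), N).
Bind V := g(cons(empty, c)); substituting into the remaining equation gives: cons(W, node(g(cons(empty, c)), node(g(cons(empty, c)), n))) = cons(cons(g(cons(c, N)), empty), N).
Decompose cons/2: W = cons(g(cons(c, N)), empty),  node(g(cons(empty, c)), node(g(cons(empty, c)), n)) = N.
Bind W := cons(g(cons(c, N)), empty); no other remaining equation mentions W.
Bind N := node(g(cons(empty, c)), node(g(cons(empty, c)), n)). Substituting into the earlier bindings gives Q := g(cons(c, node(g(cons(empty, c)), node(g(cons(empty, c)), n)))), W := cons(g(cons(c, node(g(cons(empty, c)), node(g(cons(empty, c)), n)))), empty).
MGU = { Q -> g(cons(c, node(g(cons(empty, c)), node(g(cons(empty, c)), n)))), V -> g(cons(empty, c)), W -> cons(g(cons(c, node(g(cons(empty, c)), node(g(cons(empty, c)), n)))), empty), N -> node(g(cons(empty, c)), node(g(cons(empty, c)), n)) }, so W -> cons(g(cons(c, node(g(cons(empty, c)), node(g(cons(empty, c)), n)))), empty).

cons(g(cons(c, node(g(cons(empty, c)), node(g(cons(empty, c)), n)))), empty)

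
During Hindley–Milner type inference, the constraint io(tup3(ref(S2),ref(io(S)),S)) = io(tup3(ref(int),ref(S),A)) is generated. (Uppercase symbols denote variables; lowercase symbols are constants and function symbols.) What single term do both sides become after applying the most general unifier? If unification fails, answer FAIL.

Decompose io/1: tup3(ref(S2),ref(io(S)),S) = tup3(ref(int),ref(S),A).
Decompose tup3/3: ref(S2) = ref(int),  ref(io(S)) = ref(S),  S = A.
Decompose ref/1: S2 = int.
Bind S2 := int; no other remaining equation mentions S2.
Decompose ref/1: io(S) = S.
Occurs check fails: S occurs in io(S); the equation S = io(S) has no finite solution.

FAIL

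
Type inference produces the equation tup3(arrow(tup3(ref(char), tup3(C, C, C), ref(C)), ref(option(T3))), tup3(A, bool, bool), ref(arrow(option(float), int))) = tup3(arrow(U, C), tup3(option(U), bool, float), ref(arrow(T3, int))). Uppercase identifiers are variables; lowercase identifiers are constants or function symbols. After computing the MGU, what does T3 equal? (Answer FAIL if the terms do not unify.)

FAIL

Decompose tup3/3: arrow(tup3(ref(char), tup3(C, C, C), ref(C)), ref(option(T3))) = arrow(U, C),  tup3(A, bool, bool) = tup3(option(U), bool, float),  ref(arrow(option(float), int)) = ref(arrow(T3, int)).
Decompose arrow/2: tup3(ref(char), tup3(C, C, C), ref(C)) = U,  ref(option(T3)) = C.
Bind U := tup3(ref(char), tup3(C, C, C), ref(C)); substituting into the one remaining equation that mentions U gives: tup3(A, bool, bool) = tup3(option(tup3(ref(char), tup3(C, C, C), ref(C))), bool, float).
Bind C := ref(option(T3)); substituting into the one remaining equation that mentions C gives: tup3(A, bool, bool) = tup3(option(tup3(ref(char), tup3(ref(option(T3)), ref(option(T3)), ref(option(T3))), ref(ref(option(T3))))), bool, float). Substituting into the earlier binding gives U := tup3(ref(char), tup3(ref(option(T3)), ref(option(T3)), ref(option(T3))), ref(ref(option(T3)))).
Decompose tup3/3: A = option(tup3(ref(char), tup3(ref(option(T3)), ref(option(T3)), ref(option(T3))), ref(ref(option(T3))))),  bool = bool,  bool = float.
Bind A := option(tup3(ref(char), tup3(ref(option(T3)), ref(option(T3)), ref(option(T3))), ref(ref(option(T3))))); no other remaining equation mentions A.
Delete trivial equation bool = bool.
Clash: constants bool and float differ; no unifier exists.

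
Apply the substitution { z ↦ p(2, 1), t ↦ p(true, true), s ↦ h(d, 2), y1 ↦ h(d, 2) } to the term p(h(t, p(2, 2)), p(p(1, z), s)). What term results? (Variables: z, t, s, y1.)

p(h(p(true, true), p(2, 2)), p(p(1, p(2, 1)), h(d, 2)))

Replace each occurrence of z with p(2, 1).
Replace each occurrence of t with p(true, true).
Replace each occurrence of s with h(d, 2).
Result: p(h(p(true, true), p(2, 2)), p(p(1, p(2, 1)), h(d, 2))).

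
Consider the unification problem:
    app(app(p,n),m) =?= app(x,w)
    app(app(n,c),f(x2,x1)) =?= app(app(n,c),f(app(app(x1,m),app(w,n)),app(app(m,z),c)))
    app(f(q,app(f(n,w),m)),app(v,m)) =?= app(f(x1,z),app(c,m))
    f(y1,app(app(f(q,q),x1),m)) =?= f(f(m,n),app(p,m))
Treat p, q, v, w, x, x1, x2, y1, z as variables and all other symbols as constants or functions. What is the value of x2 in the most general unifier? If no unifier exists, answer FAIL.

Decompose app/2: app(p,n) =?= x,  m =?= w.
Bind x := app(p,n); no other remaining equation mentions x.
Bind w := m; substituting into the 2 remaining equations that mention w gives: app(app(n,c),f(x2,x1)) =?= app(app(n,c),f(app(app(x1,m),app(m,n)),app(app(m,z),c))),  app(f(q,app(f(n,m),m)),app(v,m)) =?= app(f(x1,z),app(c,m)).
Decompose app/2: app(n,c) =?= app(n,c),  f(x2,x1) =?= f(app(app(x1,m),app(m,n)),app(app(m,z),c)).
Delete trivial equation app(n,c) =?= app(n,c).
Decompose f/2: x2 =?= app(app(x1,m),app(m,n)),  x1 =?= app(app(m,z),c).
Bind x2 := app(app(x1,m),app(m,n)); no other remaining equation mentions x2.
Bind x1 := app(app(m,z),c); substituting into the remaining equations gives: app(f(q,app(f(n,m),m)),app(v,m)) =?= app(f(app(app(m,z),c),z),app(c,m)),  f(y1,app(app(f(q,q),app(app(m,z),c)),m)) =?= f(f(m,n),app(p,m)). Substituting into the earlier binding gives x2 := app(app(app(app(m,z),c),m),app(m,n)).
Decompose app/2: f(q,app(f(n,m),m)) =?= f(app(app(m,z),c),z),  app(v,m) =?= app(c,m).
Decompose f/2: q =?= app(app(m,z),c),  app(f(n,m),m) =?= z.
Bind q := app(app(m,z),c); substituting into the one remaining equation that mentions q gives: f(y1,app(app(f(app(app(m,z),c),app(app(m,z),c)),app(app(m,z),c)),m)) =?= f(f(m,n),app(p,m)).
Bind z := app(f(n,m),m); substituting into the one remaining equation that mentions z gives: f(y1,app(app(f(app(app(m,app(f(n,m),m)),c),app(app(m,app(f(n,m),m)),c)),app(app(m,app(f(n,m),m)),c)),m)) =?= f(f(m,n),app(p,m)). Substituting into the earlier bindings gives x2 := app(app(app(app(m,app(f(n,m),m)),c),m),app(m,n)), x1 := app(app(m,app(f(n,m),m)),c), q := app(app(m,app(f(n,m),m)),c).
Decompose app/2: v =?= c,  m =?= m.
Bind v := c; no other remaining equation mentions v.
Delete trivial equation m =?= m.
Decompose f/2: y1 =?= f(m,n),  app(app(f(app(app(m,app(f(n,m),m)),c),app(app(m,app(f(n,m),m)),c)),app(app(m,app(f(n,m),m)),c)),m) =?= app(p,m).
Bind y1 := f(m,n); no other remaining equation mentions y1.
Decompose app/2: app(f(app(app(m,app(f(n,m),m)),c),app(app(m,app(f(n,m),m)),c)),app(app(m,app(f(n,m),m)),c)) =?= p,  m =?= m.
Bind p := app(f(app(app(m,app(f(n,m),m)),c),app(app(m,app(f(n,m),m)),c)),app(app(m,app(f(n,m),m)),c)); no other remaining equation mentions p. Substituting into the earlier binding gives x := app(app(f(app(app(m,app(f(n,m),m)),c),app(app(m,app(f(n,m),m)),c)),app(app(m,app(f(n,m),m)),c)),n).
Delete trivial equation m =?= m.
MGU = { x ↦ app(app(f(app(app(m,app(f(n,m),m)),c),app(app(m,app(f(n,m),m)),c)),app(app(m,app(f(n,m),m)),c)),n), w ↦ m, x2 ↦ app(app(app(app(m,app(f(n,m),m)),c),m),app(m,n)), x1 ↦ app(app(m,app(f(n,m),m)),c), q ↦ app(app(m,app(f(n,m),m)),c), z ↦ app(f(n,m),m), v ↦ c, y1 ↦ f(m,n), p ↦ app(f(app(app(m,app(f(n,m),m)),c),app(app(m,app(f(n,m),m)),c)),app(app(m,app(f(n,m),m)),c)) }, so x2 ↦ app(app(app(app(m,app(f(n,m),m)),c),m),app(m,n)).

app(app(app(app(m,app(f(n,m),m)),c),m),app(m,n))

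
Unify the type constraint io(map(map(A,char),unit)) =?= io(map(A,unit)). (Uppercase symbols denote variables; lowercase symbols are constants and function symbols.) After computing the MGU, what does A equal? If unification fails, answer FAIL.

FAIL

Decompose io/1: map(map(A,char),unit) =?= map(A,unit).
Decompose map/2: map(A,char) =?= A,  unit =?= unit.
Occurs check fails: A occurs in map(A,char); the equation A =?= map(A,char) has no finite solution.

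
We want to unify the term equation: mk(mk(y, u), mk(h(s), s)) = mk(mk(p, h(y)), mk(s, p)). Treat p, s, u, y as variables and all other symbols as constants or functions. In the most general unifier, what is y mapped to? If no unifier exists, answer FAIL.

FAIL

Decompose mk/2: mk(y, u) = mk(p, h(y)),  mk(h(s), s) = mk(s, p).
Decompose mk/2: y = p,  u = h(y).
Bind y := p; substituting into the one remaining equation that mentions y gives: u = h(p).
Bind u := h(p); no other remaining equation mentions u.
Decompose mk/2: h(s) = s,  s = p.
Occurs check fails: s occurs in h(s); the equation s = h(s) has no finite solution.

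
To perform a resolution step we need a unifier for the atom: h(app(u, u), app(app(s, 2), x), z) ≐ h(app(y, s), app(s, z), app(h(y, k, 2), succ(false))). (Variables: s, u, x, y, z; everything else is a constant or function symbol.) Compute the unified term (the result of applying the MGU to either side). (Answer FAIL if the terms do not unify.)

Decompose h/3: app(u, u) ≐ app(y, s),  app(app(s, 2), x) ≐ app(s, z),  z ≐ app(h(y, k, 2), succ(false)).
Decompose app/2: u ≐ y,  u ≐ s.
Bind u := y; substituting into the one remaining equation that mentions u gives: y ≐ s.
Bind y := s; substituting into the one remaining equation that mentions y gives: z ≐ app(h(s, k, 2), succ(false)). Substituting into the earlier binding gives u := s.
Decompose app/2: app(s, 2) ≐ s,  x ≐ z.
Occurs check fails: s occurs in app(s, 2); the equation s ≐ app(s, 2) has no finite solution.

FAIL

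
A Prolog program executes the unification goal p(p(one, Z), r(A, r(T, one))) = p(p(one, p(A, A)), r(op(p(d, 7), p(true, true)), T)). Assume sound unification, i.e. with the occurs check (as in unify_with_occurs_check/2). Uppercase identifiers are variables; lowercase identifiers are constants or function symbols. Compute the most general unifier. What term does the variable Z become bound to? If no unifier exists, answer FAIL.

Decompose p/2: p(one, Z) = p(one, p(A, A)),  r(A, r(T, one)) = r(op(p(d, 7), p(true, true)), T).
Decompose p/2: one = one,  Z = p(A, A).
Delete trivial equation one = one.
Bind Z := p(A, A); no other remaining equation mentions Z.
Decompose r/2: A = op(p(d, 7), p(true, true)),  r(T, one) = T.
Bind A := op(p(d, 7), p(true, true)); no other remaining equation mentions A. Substituting into the earlier binding gives Z := p(op(p(d, 7), p(true, true)), op(p(d, 7), p(true, true))).
Occurs check fails: T occurs in r(T, one); the equation T = r(T, one) has no finite solution.

FAIL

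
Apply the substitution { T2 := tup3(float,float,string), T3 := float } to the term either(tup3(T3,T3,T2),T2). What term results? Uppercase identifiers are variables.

either(tup3(float,float,tup3(float,float,string)),tup3(float,float,string))

Replace each occurrence of T2 with tup3(float,float,string).
Replace each occurrence of T3 with float.
Result: either(tup3(float,float,tup3(float,float,string)),tup3(float,float,string)).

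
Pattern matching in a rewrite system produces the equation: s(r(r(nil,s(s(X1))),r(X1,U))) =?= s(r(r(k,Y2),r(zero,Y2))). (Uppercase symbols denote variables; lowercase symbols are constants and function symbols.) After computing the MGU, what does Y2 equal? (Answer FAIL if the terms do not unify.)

FAIL

Decompose s/1: r(r(nil,s(s(X1))),r(X1,U)) =?= r(r(k,Y2),r(zero,Y2)).
Decompose r/2: r(nil,s(s(X1))) =?= r(k,Y2),  r(X1,U) =?= r(zero,Y2).
Decompose r/2: nil =?= k,  s(s(X1)) =?= Y2.
Clash: constants nil and k differ; no unifier exists.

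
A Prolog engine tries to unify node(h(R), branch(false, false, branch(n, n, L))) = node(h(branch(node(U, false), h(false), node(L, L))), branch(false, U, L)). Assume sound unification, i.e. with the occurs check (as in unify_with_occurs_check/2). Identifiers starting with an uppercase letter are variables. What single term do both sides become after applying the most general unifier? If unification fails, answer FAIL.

FAIL

Decompose node/2: h(R) = h(branch(node(U, false), h(false), node(L, L))),  branch(false, false, branch(n, n, L)) = branch(false, U, L).
Decompose h/1: R = branch(node(U, false), h(false), node(L, L)).
Bind R := branch(node(U, false), h(false), node(L, L)); no other remaining equation mentions R.
Decompose branch/3: false = false,  false = U,  branch(n, n, L) = L.
Delete trivial equation false = false.
Bind U := false; no other remaining equation mentions U. Substituting into the earlier binding gives R := branch(node(false, false), h(false), node(L, L)).
Occurs check fails: L occurs in branch(n, n, L); the equation L = branch(n, n, L) has no finite solution.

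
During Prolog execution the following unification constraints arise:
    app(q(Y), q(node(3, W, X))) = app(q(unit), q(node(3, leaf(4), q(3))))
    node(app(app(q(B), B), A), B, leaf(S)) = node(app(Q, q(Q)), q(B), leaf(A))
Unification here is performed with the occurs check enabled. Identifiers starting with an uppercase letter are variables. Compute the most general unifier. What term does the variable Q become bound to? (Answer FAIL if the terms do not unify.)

Decompose app/2: q(Y) = q(unit),  q(node(3, W, X)) = q(node(3, leaf(4), q(3))).
Decompose q/1: Y = unit.
Bind Y := unit; no other remaining equation mentions Y.
Decompose q/1: node(3, W, X) = node(3, leaf(4), q(3)).
Decompose node/3: 3 = 3,  W = leaf(4),  X = q(3).
Delete trivial equation 3 = 3.
Bind W := leaf(4); no other remaining equation mentions W.
Bind X := q(3); no other remaining equation mentions X.
Decompose node/3: app(app(q(B), B), A) = app(Q, q(Q)),  B = q(B),  leaf(S) = leaf(A).
Decompose app/2: app(q(B), B) = Q,  A = q(Q).
Bind Q := app(q(B), B); substituting into the one remaining equation that mentions Q gives: A = q(app(q(B), B)).
Bind A := q(app(q(B), B)); substituting into the one remaining equation that mentions A gives: leaf(S) = leaf(q(app(q(B), B))).
Occurs check fails: B occurs in q(B); the equation B = q(B) has no finite solution.

FAIL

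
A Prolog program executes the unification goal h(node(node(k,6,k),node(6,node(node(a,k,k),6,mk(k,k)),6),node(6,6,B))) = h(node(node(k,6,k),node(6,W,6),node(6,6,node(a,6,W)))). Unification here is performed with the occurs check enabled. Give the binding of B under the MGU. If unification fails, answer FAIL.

node(a,6,node(node(a,k,k),6,mk(k,k)))

Decompose h/1: node(node(k,6,k),node(6,node(node(a,k,k),6,mk(k,k)),6),node(6,6,B)) = node(node(k,6,k),node(6,W,6),node(6,6,node(a,6,W))).
Decompose node/3: node(k,6,k) = node(k,6,k),  node(6,node(node(a,k,k),6,mk(k,k)),6) = node(6,W,6),  node(6,6,B) = node(6,6,node(a,6,W)).
Delete trivial equation node(k,6,k) = node(k,6,k).
Decompose node/3: 6 = 6,  node(node(a,k,k),6,mk(k,k)) = W,  6 = 6.
Delete trivial equation 6 = 6.
Bind W := node(node(a,k,k),6,mk(k,k)); substituting into the one remaining equation that mentions W gives: node(6,6,B) = node(6,6,node(a,6,node(node(a,k,k),6,mk(k,k)))).
Delete trivial equation 6 = 6.
Decompose node/3: 6 = 6,  6 = 6,  B = node(a,6,node(node(a,k,k),6,mk(k,k))).
Delete trivial equation 6 = 6.
Delete trivial equation 6 = 6.
Bind B := node(a,6,node(node(a,k,k),6,mk(k,k))).
MGU = { W ↦ node(node(a,k,k),6,mk(k,k)), B ↦ node(a,6,node(node(a,k,k),6,mk(k,k))) }, so B ↦ node(a,6,node(node(a,k,k),6,mk(k,k))).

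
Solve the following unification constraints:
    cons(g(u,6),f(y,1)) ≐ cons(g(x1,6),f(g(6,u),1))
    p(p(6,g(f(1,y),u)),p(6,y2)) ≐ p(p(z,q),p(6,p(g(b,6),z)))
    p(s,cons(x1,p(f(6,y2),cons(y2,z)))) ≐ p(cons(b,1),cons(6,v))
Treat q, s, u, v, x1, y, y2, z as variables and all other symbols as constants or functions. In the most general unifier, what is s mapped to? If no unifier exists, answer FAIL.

Decompose cons/2: g(u,6) ≐ g(x1,6),  f(y,1) ≐ f(g(6,u),1).
Decompose g/2: u ≐ x1,  6 ≐ 6.
Bind u := x1; substituting into the 2 remaining equations that mention u gives: f(y,1) ≐ f(g(6,x1),1),  p(p(6,g(f(1,y),x1)),p(6,y2)) ≐ p(p(z,q),p(6,p(g(b,6),z))).
Delete trivial equation 6 ≐ 6.
Decompose f/2: y ≐ g(6,x1),  1 ≐ 1.
Bind y := g(6,x1); substituting into the one remaining equation that mentions y gives: p(p(6,g(f(1,g(6,x1)),x1)),p(6,y2)) ≐ p(p(z,q),p(6,p(g(b,6),z))).
Delete trivial equation 1 ≐ 1.
Decompose p/2: p(6,g(f(1,g(6,x1)),x1)) ≐ p(z,q),  p(6,y2) ≐ p(6,p(g(b,6),z)).
Decompose p/2: 6 ≐ z,  g(f(1,g(6,x1)),x1) ≐ q.
Bind z := 6; substituting into the 2 remaining equations that mention z gives: p(6,y2) ≐ p(6,p(g(b,6),6)),  p(s,cons(x1,p(f(6,y2),cons(y2,6)))) ≐ p(cons(b,1),cons(6,v)).
Bind q := g(f(1,g(6,x1)),x1); no other remaining equation mentions q.
Decompose p/2: 6 ≐ 6,  y2 ≐ p(g(b,6),6).
Delete trivial equation 6 ≐ 6.
Bind y2 := p(g(b,6),6); substituting into the remaining equation gives: p(s,cons(x1,p(f(6,p(g(b,6),6)),cons(p(g(b,6),6),6)))) ≐ p(cons(b,1),cons(6,v)).
Decompose p/2: s ≐ cons(b,1),  cons(x1,p(f(6,p(g(b,6),6)),cons(p(g(b,6),6),6))) ≐ cons(6,v).
Bind s := cons(b,1); no other remaining equation mentions s.
Decompose cons/2: x1 ≐ 6,  p(f(6,p(g(b,6),6)),cons(p(g(b,6),6),6)) ≐ v.
Bind x1 := 6; no other remaining equation mentions x1. Substituting into the earlier bindings gives u := 6, y := g(6,6), q := g(f(1,g(6,6)),6).
Bind v := p(f(6,p(g(b,6),6)),cons(p(g(b,6),6),6)).
MGU = { u := 6, y := g(6,6), z := 6, q := g(f(1,g(6,6)),6), y2 := p(g(b,6),6), s := cons(b,1), x1 := 6, v := p(f(6,p(g(b,6),6)),cons(p(g(b,6),6),6)) }, so s := cons(b,1).

cons(b,1)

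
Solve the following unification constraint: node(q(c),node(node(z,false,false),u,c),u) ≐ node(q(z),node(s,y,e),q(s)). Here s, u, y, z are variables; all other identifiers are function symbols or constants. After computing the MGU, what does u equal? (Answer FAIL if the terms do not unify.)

FAIL

Decompose node/3: q(c) ≐ q(z),  node(node(z,false,false),u,c) ≐ node(s,y,e),  u ≐ q(s).
Decompose q/1: c ≐ z.
Bind z := c; substituting into the one remaining equation that mentions z gives: node(node(c,false,false),u,c) ≐ node(s,y,e).
Decompose node/3: node(c,false,false) ≐ s,  u ≐ y,  c ≐ e.
Bind s := node(c,false,false); substituting into the one remaining equation that mentions s gives: u ≐ q(node(c,false,false)).
Bind u := y; substituting into the one remaining equation that mentions u gives: y ≐ q(node(c,false,false)).
Clash: constants c and e differ; no unifier exists.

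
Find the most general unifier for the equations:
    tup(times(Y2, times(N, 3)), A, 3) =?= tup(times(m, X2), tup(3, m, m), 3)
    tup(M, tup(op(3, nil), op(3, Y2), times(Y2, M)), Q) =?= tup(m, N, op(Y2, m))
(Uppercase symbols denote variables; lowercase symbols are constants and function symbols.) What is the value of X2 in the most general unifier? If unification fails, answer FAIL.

Decompose tup/3: times(Y2, times(N, 3)) =?= times(m, X2),  A =?= tup(3, m, m),  3 =?= 3.
Decompose times/2: Y2 =?= m,  times(N, 3) =?= X2.
Bind Y2 := m; substituting into the one remaining equation that mentions Y2 gives: tup(M, tup(op(3, nil), op(3, m), times(m, M)), Q) =?= tup(m, N, op(m, m)).
Bind X2 := times(N, 3); no other remaining equation mentions X2.
Bind A := tup(3, m, m); no other remaining equation mentions A.
Delete trivial equation 3 =?= 3.
Decompose tup/3: M =?= m,  tup(op(3, nil), op(3, m), times(m, M)) =?= N,  Q =?= op(m, m).
Bind M := m; substituting into the one remaining equation that mentions M gives: tup(op(3, nil), op(3, m), times(m, m)) =?= N.
Bind N := tup(op(3, nil), op(3, m), times(m, m)); no other remaining equation mentions N. Substituting into the earlier binding gives X2 := times(tup(op(3, nil), op(3, m), times(m, m)), 3).
Bind Q := op(m, m).
MGU = { Y2 := m, X2 := times(tup(op(3, nil), op(3, m), times(m, m)), 3), A := tup(3, m, m), M := m, N := tup(op(3, nil), op(3, m), times(m, m)), Q := op(m, m) }, so X2 := times(tup(op(3, nil), op(3, m), times(m, m)), 3).

times(tup(op(3, nil), op(3, m), times(m, m)), 3)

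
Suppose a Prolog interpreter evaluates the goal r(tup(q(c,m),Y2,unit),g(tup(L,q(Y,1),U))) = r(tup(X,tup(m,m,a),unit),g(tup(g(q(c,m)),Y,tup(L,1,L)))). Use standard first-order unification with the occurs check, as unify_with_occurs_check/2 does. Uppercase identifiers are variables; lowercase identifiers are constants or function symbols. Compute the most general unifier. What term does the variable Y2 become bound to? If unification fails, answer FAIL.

FAIL

Decompose r/2: tup(q(c,m),Y2,unit) = tup(X,tup(m,m,a),unit),  g(tup(L,q(Y,1),U)) = g(tup(g(q(c,m)),Y,tup(L,1,L))).
Decompose tup/3: q(c,m) = X,  Y2 = tup(m,m,a),  unit = unit.
Bind X := q(c,m); no other remaining equation mentions X.
Bind Y2 := tup(m,m,a); no other remaining equation mentions Y2.
Delete trivial equation unit = unit.
Decompose g/1: tup(L,q(Y,1),U) = tup(g(q(c,m)),Y,tup(L,1,L)).
Decompose tup/3: L = g(q(c,m)),  q(Y,1) = Y,  U = tup(L,1,L).
Bind L := g(q(c,m)); substituting into the one remaining equation that mentions L gives: U = tup(g(q(c,m)),1,g(q(c,m))).
Occurs check fails: Y occurs in q(Y,1); the equation Y = q(Y,1) has no finite solution.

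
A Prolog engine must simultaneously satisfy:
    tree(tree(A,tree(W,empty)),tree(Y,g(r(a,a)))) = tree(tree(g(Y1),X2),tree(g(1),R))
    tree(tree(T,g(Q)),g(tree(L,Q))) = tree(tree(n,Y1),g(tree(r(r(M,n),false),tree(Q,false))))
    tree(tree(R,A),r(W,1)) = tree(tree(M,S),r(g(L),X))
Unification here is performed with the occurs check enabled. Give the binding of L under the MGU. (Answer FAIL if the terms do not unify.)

FAIL

Decompose tree/2: tree(A,tree(W,empty)) = tree(g(Y1),X2),  tree(Y,g(r(a,a))) = tree(g(1),R).
Decompose tree/2: A = g(Y1),  tree(W,empty) = X2.
Bind A := g(Y1); substituting into the one remaining equation that mentions A gives: tree(tree(R,g(Y1)),r(W,1)) = tree(tree(M,S),r(g(L),X)).
Bind X2 := tree(W,empty); no other remaining equation mentions X2.
Decompose tree/2: Y = g(1),  g(r(a,a)) = R.
Bind Y := g(1); no other remaining equation mentions Y.
Bind R := g(r(a,a)); substituting into the one remaining equation that mentions R gives: tree(tree(g(r(a,a)),g(Y1)),r(W,1)) = tree(tree(M,S),r(g(L),X)).
Decompose tree/2: tree(T,g(Q)) = tree(n,Y1),  g(tree(L,Q)) = g(tree(r(r(M,n),false),tree(Q,false))).
Decompose tree/2: T = n,  g(Q) = Y1.
Bind T := n; no other remaining equation mentions T.
Bind Y1 := g(Q); substituting into the one remaining equation that mentions Y1 gives: tree(tree(g(r(a,a)),g(g(Q))),r(W,1)) = tree(tree(M,S),r(g(L),X)). Substituting into the earlier binding gives A := g(g(Q)).
Decompose g/1: tree(L,Q) = tree(r(r(M,n),false),tree(Q,false)).
Decompose tree/2: L = r(r(M,n),false),  Q = tree(Q,false).
Bind L := r(r(M,n),false); substituting into the one remaining equation that mentions L gives: tree(tree(g(r(a,a)),g(g(Q))),r(W,1)) = tree(tree(M,S),r(g(r(r(M,n),false)),X)).
Occurs check fails: Q occurs in tree(Q,false); the equation Q = tree(Q,false) has no finite solution.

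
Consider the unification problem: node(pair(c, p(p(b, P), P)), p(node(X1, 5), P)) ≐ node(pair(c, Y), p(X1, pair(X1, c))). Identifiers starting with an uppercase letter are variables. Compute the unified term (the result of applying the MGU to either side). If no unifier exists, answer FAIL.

FAIL

Decompose node/2: pair(c, p(p(b, P), P)) ≐ pair(c, Y),  p(node(X1, 5), P) ≐ p(X1, pair(X1, c)).
Decompose pair/2: c ≐ c,  p(p(b, P), P) ≐ Y.
Delete trivial equation c ≐ c.
Bind Y := p(p(b, P), P); no other remaining equation mentions Y.
Decompose p/2: node(X1, 5) ≐ X1,  P ≐ pair(X1, c).
Occurs check fails: X1 occurs in node(X1, 5); the equation X1 ≐ node(X1, 5) has no finite solution.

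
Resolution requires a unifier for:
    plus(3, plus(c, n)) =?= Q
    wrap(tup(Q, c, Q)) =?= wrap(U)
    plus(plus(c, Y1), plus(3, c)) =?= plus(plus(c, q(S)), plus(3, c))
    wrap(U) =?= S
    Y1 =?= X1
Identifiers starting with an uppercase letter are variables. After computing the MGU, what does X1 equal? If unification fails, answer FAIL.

Bind Q := plus(3, plus(c, n)); substituting into the one remaining equation that mentions Q gives: wrap(tup(plus(3, plus(c, n)), c, plus(3, plus(c, n)))) =?= wrap(U).
Decompose wrap/1: tup(plus(3, plus(c, n)), c, plus(3, plus(c, n))) =?= U.
Bind U := tup(plus(3, plus(c, n)), c, plus(3, plus(c, n))); substituting into the one remaining equation that mentions U gives: wrap(tup(plus(3, plus(c, n)), c, plus(3, plus(c, n)))) =?= S.
Decompose plus/2: plus(c, Y1) =?= plus(c, q(S)),  plus(3, c) =?= plus(3, c).
Decompose plus/2: c =?= c,  Y1 =?= q(S).
Delete trivial equation c =?= c.
Bind Y1 := q(S); substituting into the one remaining equation that mentions Y1 gives: q(S) =?= X1.
Delete trivial equation plus(3, c) =?= plus(3, c).
Bind S := wrap(tup(plus(3, plus(c, n)), c, plus(3, plus(c, n)))); substituting into the remaining equation gives: q(wrap(tup(plus(3, plus(c, n)), c, plus(3, plus(c, n))))) =?= X1. Substituting into the earlier binding gives Y1 := q(wrap(tup(plus(3, plus(c, n)), c, plus(3, plus(c, n))))).
Bind X1 := q(wrap(tup(plus(3, plus(c, n)), c, plus(3, plus(c, n))))).
MGU = { Q := plus(3, plus(c, n)), U := tup(plus(3, plus(c, n)), c, plus(3, plus(c, n))), Y1 := q(wrap(tup(plus(3, plus(c, n)), c, plus(3, plus(c, n))))), S := wrap(tup(plus(3, plus(c, n)), c, plus(3, plus(c, n)))), X1 := q(wrap(tup(plus(3, plus(c, n)), c, plus(3, plus(c, n))))) }, so X1 := q(wrap(tup(plus(3, plus(c, n)), c, plus(3, plus(c, n))))).

q(wrap(tup(plus(3, plus(c, n)), c, plus(3, plus(c, n)))))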